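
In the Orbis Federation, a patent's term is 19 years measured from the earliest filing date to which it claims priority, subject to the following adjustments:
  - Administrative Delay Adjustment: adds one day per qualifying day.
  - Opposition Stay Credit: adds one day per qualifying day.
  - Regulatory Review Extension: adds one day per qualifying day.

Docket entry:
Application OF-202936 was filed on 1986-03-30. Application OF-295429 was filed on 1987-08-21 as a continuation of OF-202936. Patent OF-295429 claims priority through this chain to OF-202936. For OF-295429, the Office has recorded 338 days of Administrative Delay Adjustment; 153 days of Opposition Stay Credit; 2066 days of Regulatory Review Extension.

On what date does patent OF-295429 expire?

Earliest priority filing: 30 March 1986.
Base term: 30 March 1986 + 19 years → 30 March 2005.
Administrative Delay Adjustment: +338 days → 3 March 2006.
Opposition Stay Credit: +153 days → 3 August 2006.
Regulatory Review Extension: +2066 days → 30 March 2012.

2012-03-30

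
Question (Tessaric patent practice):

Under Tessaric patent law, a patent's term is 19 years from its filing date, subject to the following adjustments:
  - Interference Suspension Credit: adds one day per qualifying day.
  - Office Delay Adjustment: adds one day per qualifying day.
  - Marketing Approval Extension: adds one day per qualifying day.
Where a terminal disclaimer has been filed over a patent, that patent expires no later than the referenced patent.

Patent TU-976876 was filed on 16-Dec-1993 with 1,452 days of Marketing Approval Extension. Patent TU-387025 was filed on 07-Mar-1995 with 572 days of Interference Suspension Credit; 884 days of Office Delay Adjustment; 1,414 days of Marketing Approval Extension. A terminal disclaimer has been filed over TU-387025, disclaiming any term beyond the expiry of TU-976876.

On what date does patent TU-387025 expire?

2016-12-07

Natural term of TU-387025:
  Base: filing + 19 years → 7 March 2014.
  Interference Suspension Credit: +572 days → 30 September 2015.
  Office Delay Adjustment: +884 days → 2 March 2018.
  Marketing Approval Extension: +1414 days → 14 January 2022.
Expiry of referenced patent TU-976876:
  Base: filing + 19 years → 16 December 2012.
  Marketing Approval Extension: +1452 days → 7 December 2016.
Terminal disclaimer: TU-387025 expires on the earlier of 14 January 2022 and 7 December 2016.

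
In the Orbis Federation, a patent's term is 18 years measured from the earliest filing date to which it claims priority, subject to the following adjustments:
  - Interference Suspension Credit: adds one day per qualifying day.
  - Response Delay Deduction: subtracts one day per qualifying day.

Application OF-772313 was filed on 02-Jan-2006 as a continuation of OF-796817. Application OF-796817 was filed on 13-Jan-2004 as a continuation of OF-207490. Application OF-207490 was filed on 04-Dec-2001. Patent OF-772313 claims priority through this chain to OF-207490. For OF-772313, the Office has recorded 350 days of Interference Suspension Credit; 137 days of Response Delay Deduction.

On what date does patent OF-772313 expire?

Earliest priority filing: 4 December 2001.
Base term: 4 December 2001 + 18 years → 4 December 2019.
Interference Suspension Credit: +350 days → 18 November 2020.
Response Delay Deduction: −137 days → 4 July 2020.

2020-07-04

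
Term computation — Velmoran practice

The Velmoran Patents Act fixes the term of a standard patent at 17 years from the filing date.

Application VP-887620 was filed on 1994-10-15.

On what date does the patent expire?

2011-10-15

Filing date + 17 years → 15 October 2011.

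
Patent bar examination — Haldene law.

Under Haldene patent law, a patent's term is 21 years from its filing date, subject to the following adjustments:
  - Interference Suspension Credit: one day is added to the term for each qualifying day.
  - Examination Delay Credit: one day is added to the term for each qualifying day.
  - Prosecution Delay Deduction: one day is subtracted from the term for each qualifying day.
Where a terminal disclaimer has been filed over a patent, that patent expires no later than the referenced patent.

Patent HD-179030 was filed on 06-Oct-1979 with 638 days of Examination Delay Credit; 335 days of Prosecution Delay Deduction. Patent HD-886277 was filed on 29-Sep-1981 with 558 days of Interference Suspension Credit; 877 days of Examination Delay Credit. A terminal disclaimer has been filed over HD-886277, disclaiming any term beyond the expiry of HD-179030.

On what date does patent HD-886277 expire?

Natural term of HD-886277:
  Base: filing + 21 years → 29 September 2002.
  Interference Suspension Credit: +558 days → 9 April 2004.
  Examination Delay Credit: +877 days → 3 September 2006.
Expiry of referenced patent HD-179030:
  Base: filing + 21 years → 6 October 2000.
  Examination Delay Credit: +638 days → 6 July 2002.
  Prosecution Delay Deduction: −335 days → 5 August 2001.
Terminal disclaimer: HD-886277 expires on the earlier of 3 September 2006 and 5 August 2001.

2001-08-05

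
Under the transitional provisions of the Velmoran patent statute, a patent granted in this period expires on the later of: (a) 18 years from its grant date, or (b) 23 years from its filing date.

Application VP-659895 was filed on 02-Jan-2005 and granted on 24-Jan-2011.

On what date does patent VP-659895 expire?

(a) grant + 18 years → 24 January 2029.
(b) filing + 23 years → 2 January 2028.
Later of the two: 24 January 2029.

January 24, 2029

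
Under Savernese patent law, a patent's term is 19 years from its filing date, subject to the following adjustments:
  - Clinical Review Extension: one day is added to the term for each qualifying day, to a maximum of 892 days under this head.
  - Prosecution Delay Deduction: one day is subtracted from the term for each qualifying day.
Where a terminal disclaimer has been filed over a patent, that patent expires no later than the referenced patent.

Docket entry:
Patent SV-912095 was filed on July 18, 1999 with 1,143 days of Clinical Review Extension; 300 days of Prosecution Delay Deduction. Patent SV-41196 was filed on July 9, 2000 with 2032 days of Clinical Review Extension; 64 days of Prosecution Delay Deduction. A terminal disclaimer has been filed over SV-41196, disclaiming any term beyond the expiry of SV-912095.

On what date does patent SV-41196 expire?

Natural term of SV-41196:
  Base: filing + 19 years → 9 July 2019.
  Clinical Review Extension: 2032 days claimed exceeds the 892-day cap, so +892 days → 17 December 2021.
  Prosecution Delay Deduction: −64 days → 14 October 2021.
Expiry of referenced patent SV-912095:
  Base: filing + 19 years → 18 July 2018.
  Clinical Review Extension: 1143 days claimed exceeds the 892-day cap, so +892 days → 26 December 2020.
  Prosecution Delay Deduction: −300 days → 1 March 2020.
Terminal disclaimer: SV-41196 expires on the earlier of 14 October 2021 and 1 March 2020.

2020-03-01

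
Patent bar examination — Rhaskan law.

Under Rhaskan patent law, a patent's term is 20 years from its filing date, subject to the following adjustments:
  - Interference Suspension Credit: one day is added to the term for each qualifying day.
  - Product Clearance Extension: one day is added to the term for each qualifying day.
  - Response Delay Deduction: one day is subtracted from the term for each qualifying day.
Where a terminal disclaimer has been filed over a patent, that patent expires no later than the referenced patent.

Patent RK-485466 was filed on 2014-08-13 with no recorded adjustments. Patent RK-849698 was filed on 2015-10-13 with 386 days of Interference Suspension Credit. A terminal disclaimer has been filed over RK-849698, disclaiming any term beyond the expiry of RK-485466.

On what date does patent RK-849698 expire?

August 13, 2034

Natural term of RK-849698:
  Base: filing + 20 years → 13 October 2035.
  Interference Suspension Credit: +386 days → 2 November 2036.
Expiry of referenced patent RK-485466:
  Base: filing + 20 years → 13 August 2034.
Terminal disclaimer: RK-849698 expires on the earlier of 2 November 2036 and 13 August 2034.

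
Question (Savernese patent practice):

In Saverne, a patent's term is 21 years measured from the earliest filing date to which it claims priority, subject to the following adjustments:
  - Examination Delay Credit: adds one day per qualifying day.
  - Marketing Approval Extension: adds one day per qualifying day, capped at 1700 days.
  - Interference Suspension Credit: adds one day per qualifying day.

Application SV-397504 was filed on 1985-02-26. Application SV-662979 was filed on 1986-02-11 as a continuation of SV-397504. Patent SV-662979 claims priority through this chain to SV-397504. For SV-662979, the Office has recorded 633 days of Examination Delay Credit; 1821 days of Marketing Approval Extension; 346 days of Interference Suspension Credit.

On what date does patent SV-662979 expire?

Earliest priority filing: 26 February 1985.
Base term: 26 February 1985 + 21 years → 26 February 2006.
Examination Delay Credit: +633 days → 21 November 2007.
Marketing Approval Extension: 1821 days claimed exceeds the 1700-day cap, so +1700 days → 17 July 2012.
Interference Suspension Credit: +346 days → 28 June 2013.

June 28, 2013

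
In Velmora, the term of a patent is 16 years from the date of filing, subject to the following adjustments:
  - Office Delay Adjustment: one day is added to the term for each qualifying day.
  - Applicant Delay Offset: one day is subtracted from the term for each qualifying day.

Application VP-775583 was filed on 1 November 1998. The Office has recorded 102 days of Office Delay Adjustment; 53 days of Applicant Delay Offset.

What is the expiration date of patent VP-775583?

Base term: filing date + 16 years → 1 November 2014.
Office Delay Adjustment: +102 days → 11 February 2015.
Applicant Delay Offset: −53 days → 20 December 2014.

2014-12-20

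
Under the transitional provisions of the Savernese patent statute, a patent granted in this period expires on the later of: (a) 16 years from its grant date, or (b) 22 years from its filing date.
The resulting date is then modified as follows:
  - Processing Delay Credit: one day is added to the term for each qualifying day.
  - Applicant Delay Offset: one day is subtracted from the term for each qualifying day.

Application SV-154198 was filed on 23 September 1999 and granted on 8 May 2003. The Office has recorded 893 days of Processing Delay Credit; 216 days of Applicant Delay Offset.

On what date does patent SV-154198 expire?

(a) grant + 16 years → 8 May 2019.
(b) filing + 22 years → 23 September 2021.
Later of the two: 23 September 2021.
Processing Delay Credit: +893 days → 4 March 2024.
Applicant Delay Offset: −216 days → 1 August 2023.

2023-08-01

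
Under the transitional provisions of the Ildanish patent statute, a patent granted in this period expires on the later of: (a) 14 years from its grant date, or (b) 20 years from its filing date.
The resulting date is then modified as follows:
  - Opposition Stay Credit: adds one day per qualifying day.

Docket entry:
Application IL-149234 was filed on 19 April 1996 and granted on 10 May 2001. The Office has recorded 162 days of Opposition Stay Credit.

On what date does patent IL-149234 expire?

(a) grant + 14 years → 10 May 2015.
(b) filing + 20 years → 19 April 2016.
Later of the two: 19 April 2016.
Opposition Stay Credit: +162 days → 28 September 2016.

2016-09-28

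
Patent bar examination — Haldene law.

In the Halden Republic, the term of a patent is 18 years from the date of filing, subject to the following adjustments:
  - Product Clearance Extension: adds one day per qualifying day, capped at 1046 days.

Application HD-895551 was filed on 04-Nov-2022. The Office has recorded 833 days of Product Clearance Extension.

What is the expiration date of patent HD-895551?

2043-02-15

Base term: filing date + 18 years → 4 November 2040.
Product Clearance Extension: 833 days (within the 1046-day cap) → +833 days → 15 February 2043.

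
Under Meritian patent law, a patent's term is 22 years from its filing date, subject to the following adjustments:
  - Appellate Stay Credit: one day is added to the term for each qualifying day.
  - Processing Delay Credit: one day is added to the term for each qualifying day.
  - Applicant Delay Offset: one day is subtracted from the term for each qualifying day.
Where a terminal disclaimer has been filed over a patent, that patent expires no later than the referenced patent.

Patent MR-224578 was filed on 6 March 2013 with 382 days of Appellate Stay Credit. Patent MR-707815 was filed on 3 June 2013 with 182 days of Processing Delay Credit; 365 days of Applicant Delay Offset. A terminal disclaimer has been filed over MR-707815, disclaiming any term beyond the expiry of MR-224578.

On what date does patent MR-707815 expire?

2034-12-02

Natural term of MR-707815:
  Base: filing + 22 years → 3 June 2035.
  Processing Delay Credit: +182 days → 2 December 2035.
  Applicant Delay Offset: −365 days → 2 December 2034.
Expiry of referenced patent MR-224578:
  Base: filing + 22 years → 6 March 2035.
  Appellate Stay Credit: +382 days → 22 March 2036.
Terminal disclaimer: MR-707815 expires on the earlier of 2 December 2034 and 22 March 2036.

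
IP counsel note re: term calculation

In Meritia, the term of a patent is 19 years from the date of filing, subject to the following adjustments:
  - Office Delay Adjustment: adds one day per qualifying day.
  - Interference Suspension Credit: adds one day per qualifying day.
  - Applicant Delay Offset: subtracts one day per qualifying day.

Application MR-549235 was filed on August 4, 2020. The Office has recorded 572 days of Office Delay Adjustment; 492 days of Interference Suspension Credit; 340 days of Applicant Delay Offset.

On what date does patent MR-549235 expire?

Base term: filing date + 19 years → 4 August 2039.
Office Delay Adjustment: +572 days → 26 February 2041.
Interference Suspension Credit: +492 days → 3 July 2042.
Applicant Delay Offset: −340 days → 28 July 2041.

July 28, 2041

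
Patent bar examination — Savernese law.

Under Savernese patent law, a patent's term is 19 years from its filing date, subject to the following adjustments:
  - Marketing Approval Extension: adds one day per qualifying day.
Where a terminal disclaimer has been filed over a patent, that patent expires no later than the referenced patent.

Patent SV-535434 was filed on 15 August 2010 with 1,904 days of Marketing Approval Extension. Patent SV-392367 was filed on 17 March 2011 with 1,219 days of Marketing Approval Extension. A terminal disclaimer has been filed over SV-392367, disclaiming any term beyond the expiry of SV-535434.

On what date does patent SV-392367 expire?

2033-07-18

Natural term of SV-392367:
  Base: filing + 19 years → 17 March 2030.
  Marketing Approval Extension: +1219 days → 18 July 2033.
Expiry of referenced patent SV-535434:
  Base: filing + 19 years → 15 August 2029.
  Marketing Approval Extension: +1904 days → 1 November 2034.
Terminal disclaimer: SV-392367 expires on the earlier of 18 July 2033 and 1 November 2034.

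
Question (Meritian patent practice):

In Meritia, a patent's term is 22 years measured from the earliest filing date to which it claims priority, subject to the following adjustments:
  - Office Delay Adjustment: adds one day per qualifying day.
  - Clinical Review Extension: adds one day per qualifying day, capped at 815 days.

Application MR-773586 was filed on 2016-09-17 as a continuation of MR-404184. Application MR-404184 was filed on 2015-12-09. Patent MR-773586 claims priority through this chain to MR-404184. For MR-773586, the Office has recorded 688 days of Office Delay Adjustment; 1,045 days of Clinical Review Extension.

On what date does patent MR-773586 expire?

2042-01-20

Earliest priority filing: 9 December 2015.
Base term: 9 December 2015 + 22 years → 9 December 2037.
Office Delay Adjustment: +688 days → 28 October 2039.
Clinical Review Extension: 1045 days claimed exceeds the 815-day cap, so +815 days → 20 January 2042.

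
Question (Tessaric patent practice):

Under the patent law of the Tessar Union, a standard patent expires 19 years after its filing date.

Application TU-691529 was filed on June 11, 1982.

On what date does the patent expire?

Filing date + 19 years → 11 June 2001.

June 11, 2001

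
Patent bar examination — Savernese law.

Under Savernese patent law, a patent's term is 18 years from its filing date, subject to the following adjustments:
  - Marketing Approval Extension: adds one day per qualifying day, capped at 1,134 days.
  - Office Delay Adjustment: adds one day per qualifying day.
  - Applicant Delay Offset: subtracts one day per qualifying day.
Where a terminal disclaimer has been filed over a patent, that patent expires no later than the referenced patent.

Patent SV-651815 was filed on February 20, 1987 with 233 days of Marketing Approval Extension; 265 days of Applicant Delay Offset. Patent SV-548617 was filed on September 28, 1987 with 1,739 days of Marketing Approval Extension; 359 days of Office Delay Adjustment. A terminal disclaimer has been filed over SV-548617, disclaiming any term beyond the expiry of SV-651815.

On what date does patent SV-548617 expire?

2005-01-19

Natural term of SV-548617:
  Base: filing + 18 years → 28 September 2005.
  Marketing Approval Extension: 1739 days claimed exceeds the 1134-day cap, so +1134 days → 5 November 2008.
  Office Delay Adjustment: +359 days → 30 October 2009.
Expiry of referenced patent SV-651815:
  Base: filing + 18 years → 20 February 2005.
  Marketing Approval Extension: 233 days (within the 1134-day cap) → +233 days → 11 October 2005.
  Applicant Delay Offset: −265 days → 19 January 2005.
Terminal disclaimer: SV-548617 expires on the earlier of 30 October 2009 and 19 January 2005.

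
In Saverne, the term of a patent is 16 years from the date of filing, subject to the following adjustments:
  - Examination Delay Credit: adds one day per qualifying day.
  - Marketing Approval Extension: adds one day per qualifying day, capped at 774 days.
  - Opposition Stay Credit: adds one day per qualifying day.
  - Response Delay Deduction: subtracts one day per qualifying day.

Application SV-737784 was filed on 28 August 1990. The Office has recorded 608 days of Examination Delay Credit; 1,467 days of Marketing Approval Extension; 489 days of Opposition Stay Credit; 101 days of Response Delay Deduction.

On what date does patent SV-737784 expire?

Base term: filing date + 16 years → 28 August 2006.
Examination Delay Credit: +608 days → 27 April 2008.
Marketing Approval Extension: 1467 days claimed exceeds the 774-day cap, so +774 days → 10 June 2010.
Opposition Stay Credit: +489 days → 12 October 2011.
Response Delay Deduction: −101 days → 3 July 2011.

July 3, 2011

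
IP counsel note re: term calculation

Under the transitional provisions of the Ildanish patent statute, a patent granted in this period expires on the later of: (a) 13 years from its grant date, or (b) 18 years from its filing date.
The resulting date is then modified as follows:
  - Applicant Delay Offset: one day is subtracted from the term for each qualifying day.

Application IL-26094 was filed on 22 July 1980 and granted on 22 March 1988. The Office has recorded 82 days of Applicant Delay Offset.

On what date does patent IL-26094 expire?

December 30, 2000

(a) grant + 13 years → 22 March 2001.
(b) filing + 18 years → 22 July 1998.
Later of the two: 22 March 2001.
Applicant Delay Offset: −82 days → 30 December 2000.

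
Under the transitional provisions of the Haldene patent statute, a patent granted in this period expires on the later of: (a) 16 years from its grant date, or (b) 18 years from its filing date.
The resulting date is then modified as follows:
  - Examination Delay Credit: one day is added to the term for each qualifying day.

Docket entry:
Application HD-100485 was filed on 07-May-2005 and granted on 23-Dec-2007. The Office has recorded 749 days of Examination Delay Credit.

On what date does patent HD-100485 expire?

2026-01-10

(a) grant + 16 years → 23 December 2023.
(b) filing + 18 years → 7 May 2023.
Later of the two: 23 December 2023.
Examination Delay Credit: +749 days → 10 January 2026.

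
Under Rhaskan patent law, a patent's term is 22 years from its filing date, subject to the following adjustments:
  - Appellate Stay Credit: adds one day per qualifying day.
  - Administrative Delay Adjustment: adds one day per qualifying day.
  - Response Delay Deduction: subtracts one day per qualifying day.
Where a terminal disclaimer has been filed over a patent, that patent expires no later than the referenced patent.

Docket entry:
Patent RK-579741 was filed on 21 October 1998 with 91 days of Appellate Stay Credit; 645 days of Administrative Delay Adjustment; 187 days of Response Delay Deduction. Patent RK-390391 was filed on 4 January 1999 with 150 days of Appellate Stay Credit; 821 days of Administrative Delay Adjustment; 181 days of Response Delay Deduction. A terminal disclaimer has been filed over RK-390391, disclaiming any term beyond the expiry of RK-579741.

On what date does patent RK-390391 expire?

Natural term of RK-390391:
  Base: filing + 22 years → 4 January 2021.
  Appellate Stay Credit: +150 days → 3 June 2021.
  Administrative Delay Adjustment: +821 days → 2 September 2023.
  Response Delay Deduction: −181 days → 5 March 2023.
Expiry of referenced patent RK-579741:
  Base: filing + 22 years → 21 October 2020.
  Appellate Stay Credit: +91 days → 20 January 2021.
  Administrative Delay Adjustment: +645 days → 27 October 2022.
  Response Delay Deduction: −187 days → 23 April 2022.
Terminal disclaimer: RK-390391 expires on the earlier of 5 March 2023 and 23 April 2022.

April 23, 2022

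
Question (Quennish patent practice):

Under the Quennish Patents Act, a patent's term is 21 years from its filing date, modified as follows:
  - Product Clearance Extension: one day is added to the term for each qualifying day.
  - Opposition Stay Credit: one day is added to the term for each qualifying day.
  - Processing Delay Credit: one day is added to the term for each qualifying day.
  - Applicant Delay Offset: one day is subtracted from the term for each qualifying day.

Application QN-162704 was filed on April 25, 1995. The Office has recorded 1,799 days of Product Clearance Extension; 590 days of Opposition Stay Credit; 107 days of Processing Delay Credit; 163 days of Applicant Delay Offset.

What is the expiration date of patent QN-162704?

Base term: filing date + 21 years → 25 April 2016.
Product Clearance Extension: +1799 days → 29 March 2021.
Opposition Stay Credit: +590 days → 9 November 2022.
Processing Delay Credit: +107 days → 24 February 2023.
Applicant Delay Offset: −163 days → 14 September 2022.

September 14, 2022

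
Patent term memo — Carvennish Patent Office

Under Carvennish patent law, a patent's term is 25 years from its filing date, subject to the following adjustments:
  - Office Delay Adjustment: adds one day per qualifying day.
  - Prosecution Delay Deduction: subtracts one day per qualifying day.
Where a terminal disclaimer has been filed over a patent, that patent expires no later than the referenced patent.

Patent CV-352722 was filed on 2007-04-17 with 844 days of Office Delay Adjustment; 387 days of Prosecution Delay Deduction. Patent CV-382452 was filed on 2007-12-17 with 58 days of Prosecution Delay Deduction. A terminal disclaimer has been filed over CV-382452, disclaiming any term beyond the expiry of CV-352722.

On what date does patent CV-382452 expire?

October 20, 2032

Natural term of CV-382452:
  Base: filing + 25 years → 17 December 2032.
  Prosecution Delay Deduction: −58 days → 20 October 2032.
Expiry of referenced patent CV-352722:
  Base: filing + 25 years → 17 April 2032.
  Office Delay Adjustment: +844 days → 9 August 2034.
  Prosecution Delay Deduction: −387 days → 18 July 2033.
Terminal disclaimer: CV-382452 expires on the earlier of 20 October 2032 and 18 July 2033.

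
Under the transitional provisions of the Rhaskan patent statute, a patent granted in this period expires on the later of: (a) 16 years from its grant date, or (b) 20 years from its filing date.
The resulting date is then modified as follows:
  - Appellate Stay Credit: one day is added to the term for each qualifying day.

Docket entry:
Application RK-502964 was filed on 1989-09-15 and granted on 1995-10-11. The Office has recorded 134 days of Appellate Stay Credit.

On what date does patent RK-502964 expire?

2012-02-22

(a) grant + 16 years → 11 October 2011.
(b) filing + 20 years → 15 September 2009.
Later of the two: 11 October 2011.
Appellate Stay Credit: +134 days → 22 February 2012.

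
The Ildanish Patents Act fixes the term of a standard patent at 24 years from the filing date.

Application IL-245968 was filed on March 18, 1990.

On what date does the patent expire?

Filing date + 24 years → 18 March 2014.

2014-03-18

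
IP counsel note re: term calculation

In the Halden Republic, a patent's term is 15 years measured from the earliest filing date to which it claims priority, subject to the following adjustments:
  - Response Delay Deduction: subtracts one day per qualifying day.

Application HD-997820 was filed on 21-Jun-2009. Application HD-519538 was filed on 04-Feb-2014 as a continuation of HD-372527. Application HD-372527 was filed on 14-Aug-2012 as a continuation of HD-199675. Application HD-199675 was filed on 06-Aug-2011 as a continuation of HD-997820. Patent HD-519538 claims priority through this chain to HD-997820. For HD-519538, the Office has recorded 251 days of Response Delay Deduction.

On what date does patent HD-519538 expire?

Earliest priority filing: 21 June 2009.
Base term: 21 June 2009 + 15 years → 21 June 2024.
Response Delay Deduction: −251 days → 14 October 2023.

2023-10-14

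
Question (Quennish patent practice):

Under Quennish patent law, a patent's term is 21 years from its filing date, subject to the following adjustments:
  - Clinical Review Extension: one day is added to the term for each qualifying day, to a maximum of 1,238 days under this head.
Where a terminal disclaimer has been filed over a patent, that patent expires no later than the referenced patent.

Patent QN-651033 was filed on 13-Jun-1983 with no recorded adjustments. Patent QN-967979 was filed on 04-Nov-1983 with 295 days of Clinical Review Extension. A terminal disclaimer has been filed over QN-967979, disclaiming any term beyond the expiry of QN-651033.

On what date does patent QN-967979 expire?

2004-06-13

Natural term of QN-967979:
  Base: filing + 21 years → 4 November 2004.
  Clinical Review Extension: 295 days (within the 1238-day cap) → +295 days → 26 August 2005.
Expiry of referenced patent QN-651033:
  Base: filing + 21 years → 13 June 2004.
Terminal disclaimer: QN-967979 expires on the earlier of 26 August 2005 and 13 June 2004.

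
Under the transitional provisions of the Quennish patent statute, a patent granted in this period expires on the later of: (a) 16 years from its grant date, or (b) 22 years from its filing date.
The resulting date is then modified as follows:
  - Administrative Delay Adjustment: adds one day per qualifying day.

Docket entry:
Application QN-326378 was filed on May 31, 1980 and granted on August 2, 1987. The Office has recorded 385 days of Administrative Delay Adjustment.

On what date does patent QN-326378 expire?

(a) grant + 16 years → 2 August 2003.
(b) filing + 22 years → 31 May 2002.
Later of the two: 2 August 2003.
Administrative Delay Adjustment: +385 days → 21 August 2004.

August 21, 2004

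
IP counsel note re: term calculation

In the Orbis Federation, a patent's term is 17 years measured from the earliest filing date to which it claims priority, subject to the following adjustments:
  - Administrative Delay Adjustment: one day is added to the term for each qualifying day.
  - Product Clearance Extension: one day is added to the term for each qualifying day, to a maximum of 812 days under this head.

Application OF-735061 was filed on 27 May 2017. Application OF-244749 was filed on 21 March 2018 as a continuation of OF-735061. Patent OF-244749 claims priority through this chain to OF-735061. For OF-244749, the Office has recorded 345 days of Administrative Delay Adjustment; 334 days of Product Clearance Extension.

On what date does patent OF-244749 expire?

Earliest priority filing: 27 May 2017.
Base term: 27 May 2017 + 17 years → 27 May 2034.
Administrative Delay Adjustment: +345 days → 7 May 2035.
Product Clearance Extension: 334 days (within the 812-day cap) → +334 days → 5 April 2036.

2036-04-05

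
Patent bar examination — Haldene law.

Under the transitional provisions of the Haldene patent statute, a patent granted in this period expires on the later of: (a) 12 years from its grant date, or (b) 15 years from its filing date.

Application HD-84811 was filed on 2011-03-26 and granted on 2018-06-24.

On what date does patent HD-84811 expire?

June 24, 2030

(a) grant + 12 years → 24 June 2030.
(b) filing + 15 years → 26 March 2026.
Later of the two: 24 June 2030.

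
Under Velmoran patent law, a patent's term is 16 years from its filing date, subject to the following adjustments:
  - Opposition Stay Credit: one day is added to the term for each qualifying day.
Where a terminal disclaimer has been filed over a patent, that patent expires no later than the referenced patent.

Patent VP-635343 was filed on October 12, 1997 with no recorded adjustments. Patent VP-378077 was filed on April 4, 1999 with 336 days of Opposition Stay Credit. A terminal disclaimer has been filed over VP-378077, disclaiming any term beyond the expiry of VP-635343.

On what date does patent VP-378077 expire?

Natural term of VP-378077:
  Base: filing + 16 years → 4 April 2015.
  Opposition Stay Credit: +336 days → 5 March 2016.
Expiry of referenced patent VP-635343:
  Base: filing + 16 years → 12 October 2013.
Terminal disclaimer: VP-378077 expires on the earlier of 5 March 2016 and 12 October 2013.

2013-10-12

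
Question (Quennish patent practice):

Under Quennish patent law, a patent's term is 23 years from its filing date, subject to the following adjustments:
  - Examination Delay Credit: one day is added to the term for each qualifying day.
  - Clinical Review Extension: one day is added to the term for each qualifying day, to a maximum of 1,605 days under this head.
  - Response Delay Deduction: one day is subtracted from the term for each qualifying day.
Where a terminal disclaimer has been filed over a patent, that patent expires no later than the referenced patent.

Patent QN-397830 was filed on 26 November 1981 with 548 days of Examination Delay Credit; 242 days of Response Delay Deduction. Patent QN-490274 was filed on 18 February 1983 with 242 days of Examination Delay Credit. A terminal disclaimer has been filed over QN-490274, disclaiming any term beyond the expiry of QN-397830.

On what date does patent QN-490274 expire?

Natural term of QN-490274:
  Base: filing + 23 years → 18 February 2006.
  Examination Delay Credit: +242 days → 18 October 2006.
Expiry of referenced patent QN-397830:
  Base: filing + 23 years → 26 November 2004.
  Examination Delay Credit: +548 days → 28 May 2006.
  Response Delay Deduction: −242 days → 28 September 2005.
Terminal disclaimer: QN-490274 expires on the earlier of 18 October 2006 and 28 September 2005.

2005-09-28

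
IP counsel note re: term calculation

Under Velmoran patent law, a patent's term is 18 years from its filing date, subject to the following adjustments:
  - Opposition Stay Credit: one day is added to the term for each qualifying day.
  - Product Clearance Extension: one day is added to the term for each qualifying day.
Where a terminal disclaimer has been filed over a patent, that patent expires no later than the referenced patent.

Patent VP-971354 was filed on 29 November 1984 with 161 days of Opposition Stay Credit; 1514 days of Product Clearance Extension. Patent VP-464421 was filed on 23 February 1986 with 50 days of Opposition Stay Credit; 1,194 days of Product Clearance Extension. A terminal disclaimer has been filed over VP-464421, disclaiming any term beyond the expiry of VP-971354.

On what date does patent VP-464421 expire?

Natural term of VP-464421:
  Base: filing + 18 years → 23 February 2004.
  Opposition Stay Credit: +50 days → 13 April 2004.
  Product Clearance Extension: +1194 days → 21 July 2007.
Expiry of referenced patent VP-971354:
  Base: filing + 18 years → 29 November 2002.
  Opposition Stay Credit: +161 days → 9 May 2003.
  Product Clearance Extension: +1514 days → 1 July 2007.
Terminal disclaimer: VP-464421 expires on the earlier of 21 July 2007 and 1 July 2007.

July 1, 2007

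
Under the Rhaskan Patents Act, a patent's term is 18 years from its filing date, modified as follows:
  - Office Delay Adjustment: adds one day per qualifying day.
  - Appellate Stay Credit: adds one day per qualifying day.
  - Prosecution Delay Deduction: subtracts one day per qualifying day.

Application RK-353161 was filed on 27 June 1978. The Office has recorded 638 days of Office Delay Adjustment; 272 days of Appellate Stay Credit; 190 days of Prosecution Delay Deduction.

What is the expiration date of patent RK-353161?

June 17, 1998

Base term: filing date + 18 years → 27 June 1996.
Office Delay Adjustment: +638 days → 27 March 1998.
Appellate Stay Credit: +272 days → 24 December 1998.
Prosecution Delay Deduction: −190 days → 17 June 1998.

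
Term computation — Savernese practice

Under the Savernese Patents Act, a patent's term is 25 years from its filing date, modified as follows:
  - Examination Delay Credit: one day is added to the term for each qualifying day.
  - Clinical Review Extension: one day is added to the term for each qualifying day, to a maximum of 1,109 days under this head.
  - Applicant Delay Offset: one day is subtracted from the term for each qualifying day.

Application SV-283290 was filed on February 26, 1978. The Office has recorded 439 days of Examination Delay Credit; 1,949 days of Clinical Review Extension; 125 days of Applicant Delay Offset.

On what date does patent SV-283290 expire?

2007-01-19

Base term: filing date + 25 years → 26 February 2003.
Examination Delay Credit: +439 days → 10 May 2004.
Clinical Review Extension: 1949 days claimed exceeds the 1109-day cap, so +1109 days → 24 May 2007.
Applicant Delay Offset: −125 days → 19 January 2007.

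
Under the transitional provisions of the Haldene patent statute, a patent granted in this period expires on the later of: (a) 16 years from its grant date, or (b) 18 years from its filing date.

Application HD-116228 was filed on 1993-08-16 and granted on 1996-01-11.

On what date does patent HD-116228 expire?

(a) grant + 16 years → 11 January 2012.
(b) filing + 18 years → 16 August 2011.
Later of the two: 11 January 2012.

2012-01-11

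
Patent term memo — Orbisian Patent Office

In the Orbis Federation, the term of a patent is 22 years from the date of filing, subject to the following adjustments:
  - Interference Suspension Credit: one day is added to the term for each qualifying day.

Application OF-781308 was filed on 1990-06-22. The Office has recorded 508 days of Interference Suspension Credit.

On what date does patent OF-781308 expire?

Base term: filing date + 22 years → 22 June 2012.
Interference Suspension Credit: +508 days → 12 November 2013.

2013-11-12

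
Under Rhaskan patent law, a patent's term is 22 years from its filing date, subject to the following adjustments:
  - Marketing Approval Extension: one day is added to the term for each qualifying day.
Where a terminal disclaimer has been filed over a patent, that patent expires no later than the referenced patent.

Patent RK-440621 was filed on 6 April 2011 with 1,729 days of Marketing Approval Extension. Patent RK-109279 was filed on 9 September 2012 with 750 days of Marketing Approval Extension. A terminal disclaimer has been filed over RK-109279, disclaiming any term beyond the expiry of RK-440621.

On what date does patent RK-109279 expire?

Natural term of RK-109279:
  Base: filing + 22 years → 9 September 2034.
  Marketing Approval Extension: +750 days → 28 September 2036.
Expiry of referenced patent RK-440621:
  Base: filing + 22 years → 6 April 2033.
  Marketing Approval Extension: +1729 days → 30 December 2037.
Terminal disclaimer: RK-109279 expires on the earlier of 28 September 2036 and 30 December 2037.

September 28, 2036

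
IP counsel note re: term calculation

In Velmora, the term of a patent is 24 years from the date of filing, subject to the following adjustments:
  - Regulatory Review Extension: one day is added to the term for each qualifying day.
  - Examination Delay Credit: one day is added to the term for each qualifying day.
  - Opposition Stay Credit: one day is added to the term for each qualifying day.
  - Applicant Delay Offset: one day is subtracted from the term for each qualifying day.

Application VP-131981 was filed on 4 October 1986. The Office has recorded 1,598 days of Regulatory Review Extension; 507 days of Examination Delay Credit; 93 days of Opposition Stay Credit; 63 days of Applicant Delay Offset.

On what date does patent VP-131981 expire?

Base term: filing date + 24 years → 4 October 2010.
Regulatory Review Extension: +1598 days → 18 February 2015.
Examination Delay Credit: +507 days → 9 July 2016.
Opposition Stay Credit: +93 days → 10 October 2016.
Applicant Delay Offset: −63 days → 8 August 2016.

August 8, 2016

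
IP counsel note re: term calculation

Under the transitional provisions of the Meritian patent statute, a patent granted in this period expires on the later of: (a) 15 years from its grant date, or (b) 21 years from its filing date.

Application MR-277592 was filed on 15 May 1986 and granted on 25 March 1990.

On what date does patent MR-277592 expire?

(a) grant + 15 years → 25 March 2005.
(b) filing + 21 years → 15 May 2007.
Later of the two: 15 May 2007.

May 15, 2007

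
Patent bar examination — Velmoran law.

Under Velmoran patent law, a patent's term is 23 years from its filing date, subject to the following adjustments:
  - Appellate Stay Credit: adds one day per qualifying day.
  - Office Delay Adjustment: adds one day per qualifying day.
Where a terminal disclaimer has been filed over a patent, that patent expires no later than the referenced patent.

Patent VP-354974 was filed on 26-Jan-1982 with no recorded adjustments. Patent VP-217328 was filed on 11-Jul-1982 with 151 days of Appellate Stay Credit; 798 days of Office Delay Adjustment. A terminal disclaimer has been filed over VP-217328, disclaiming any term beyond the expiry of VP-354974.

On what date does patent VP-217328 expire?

Natural term of VP-217328:
  Base: filing + 23 years → 11 July 2005.
  Appellate Stay Credit: +151 days → 9 December 2005.
  Office Delay Adjustment: +798 days → 15 February 2008.
Expiry of referenced patent VP-354974:
  Base: filing + 23 years → 26 January 2005.
Terminal disclaimer: VP-217328 expires on the earlier of 15 February 2008 and 26 January 2005.

January 26, 2005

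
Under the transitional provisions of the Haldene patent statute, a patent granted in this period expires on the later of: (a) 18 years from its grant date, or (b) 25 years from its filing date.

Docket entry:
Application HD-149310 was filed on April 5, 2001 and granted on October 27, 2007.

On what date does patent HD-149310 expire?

2026-04-05

(a) grant + 18 years → 27 October 2025.
(b) filing + 25 years → 5 April 2026.
Later of the two: 5 April 2026.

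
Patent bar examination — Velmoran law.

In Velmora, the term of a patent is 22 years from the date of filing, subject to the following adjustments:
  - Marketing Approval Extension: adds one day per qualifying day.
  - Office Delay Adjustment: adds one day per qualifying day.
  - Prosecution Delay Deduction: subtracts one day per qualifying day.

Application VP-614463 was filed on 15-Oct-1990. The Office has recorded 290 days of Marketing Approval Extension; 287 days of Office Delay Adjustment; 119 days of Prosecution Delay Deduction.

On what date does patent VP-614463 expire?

January 16, 2014

Base term: filing date + 22 years → 15 October 2012.
Marketing Approval Extension: +290 days → 1 August 2013.
Office Delay Adjustment: +287 days → 15 May 2014.
Prosecution Delay Deduction: −119 days → 16 January 2014.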